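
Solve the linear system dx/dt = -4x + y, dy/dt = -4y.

Coefficient matrix A = [[-4, 1], [0, -4]].
Characteristic polynomial det(A - λI) = λ^2 + 8λ + 16 = 0.
Single eigenvalue λ = -4 with algebraic multiplicity 2.
Eigenvector v = (-1,0); generalized eigenvector w with (A-λI)w=v is (-3,-1).
General solution: e^(-4t)[K_1·v + K_2·(t·v + w)].

x(t) = -K_1e^(-4t) - K_2te^(-4t) - 3K_2e^(-4t), y(t) = -K_2e^(-4t)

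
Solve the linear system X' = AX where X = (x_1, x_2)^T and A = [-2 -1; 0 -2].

Coefficient matrix A = [[-2, -1], [0, -2]].
Characteristic polynomial det(A - λI) = λ^2 + 4λ + 4 = 0.
Single eigenvalue λ = -2 with algebraic multiplicity 2.
Eigenvector v = (1,0); generalized eigenvector w with (A-λI)w=v is (-1,-1).
General solution: e^(-2t)[C_1·v + C_2·(t·v + w)].

x_1(t) = C_1e^(-2t) + C_2te^(-2t) - C_2e^(-2t), x_2(t) = -C_2e^(-2t)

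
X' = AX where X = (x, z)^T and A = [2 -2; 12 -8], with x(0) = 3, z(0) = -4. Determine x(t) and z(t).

Coefficient matrix A = [[2, -2], [12, -8]].
Characteristic polynomial det(A - λI) = λ^2 + 6λ + 8 = 0.
Eigenvalues λ = -2, -4.
For λ=-2: (A-λI) row 1 is [4, -2], so an eigenvector is (1, 2).
For λ=-4: (A-λI) row 1 is [6, -2], so an eigenvector is (-1, -3).
General solution: K_1e^(-2t)(1,2) + K_2e^(-4t)(-1,-3).
Applying x(0)=3, z(0)=-4 gives K_1=13, K_2=10.

x(t) = 13e^(-2t) - 10e^(-4t), z(t) = 26e^(-2t) - 30e^(-4t)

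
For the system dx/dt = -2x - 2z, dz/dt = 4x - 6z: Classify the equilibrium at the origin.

A = [[-2,-2],[4,-6]]; det(A-λI) = λ^2 + 8λ + 20.
λ = -4 ± 2i: negative real part.

stable spiral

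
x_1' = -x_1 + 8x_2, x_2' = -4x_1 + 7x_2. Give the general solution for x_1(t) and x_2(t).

Coefficient matrix A = [[-1, 8], [-4, 7]].
Characteristic polynomial det(A - λI) = λ^2 - 6λ + 25 = 0.
Eigenvalues λ = 3 ± 4i (complex conjugate pair).
For λ=3+4i: an eigenvector is (1,0) - i(-1,-1) = (1 + i, 0 + i).
A real fundamental pair from Re and Im of e^((3+4i)t)v: X_1 = e^(3t)(cos(4t)·(1,0) + sin(4t)·(-1,-1)), X_2 = e^(3t)(sin(4t)·(1,0) - cos(4t)·(-1,-1)).
General solution: K_1X_1 + K_2X_2.

x_1(t) = -K_1e^(3t)sin(4t) + K_1e^(3t)cos(4t) + K_2e^(3t)sin(4t) + K_2e^(3t)cos(4t), x_2(t) = -K_1e^(3t)sin(4t) + K_2e^(3t)cos(4t)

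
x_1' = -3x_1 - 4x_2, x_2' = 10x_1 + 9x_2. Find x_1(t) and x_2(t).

Coefficient matrix A = [[-3, -4], [10, 9]].
Characteristic polynomial det(A - λI) = λ^2 - 6λ + 13 = 0.
Eigenvalues λ = 3 ± 2i (complex conjugate pair).
For λ=3+2i: an eigenvector is (-1,1) - i(1,-2) = (-1 - i, 1 + 2i).
A real fundamental pair from Re and Im of e^((3+2i)t)v: X_1 = e^(3t)(cos(2t)·(-1,1) + sin(2t)·(1,-2)), X_2 = e^(3t)(sin(2t)·(-1,1) - cos(2t)·(1,-2)).
General solution: K_1X_1 + K_2X_2.

x_1(t) = K_1e^(3t)sin(2t) - K_1e^(3t)cos(2t) - K_2e^(3t)sin(2t) - K_2e^(3t)cos(2t), x_2(t) = -2K_1e^(3t)sin(2t) + K_1e^(3t)cos(2t) + K_2e^(3t)sin(2t) + 2K_2e^(3t)cos(2t)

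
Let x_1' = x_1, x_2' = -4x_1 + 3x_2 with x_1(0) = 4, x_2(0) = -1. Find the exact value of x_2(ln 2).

A = [[1,0],[-4,3]]; eigenvalues λ = 3, 1.
Eigenvectors: (0,1) for λ=3, (-1,-2) for λ=1.
From the initial condition, c_1 = -9, c_2 = -4.
x_2(ln 2) = (-9)(2^3)(1) + (-4)(2^1)(-2) = -56.

-56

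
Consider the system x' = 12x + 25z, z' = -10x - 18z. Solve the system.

x(t) = K_1e^(-3t)sin(5t) + 2K_1e^(-3t)cos(5t) + 2K_2e^(-3t)sin(5t) - K_2e^(-3t)cos(5t), z(t) = -K_1e^(-3t)sin(5t) - K_1e^(-3t)cos(5t) - K_2e^(-3t)sin(5t) + K_2e^(-3t)cos(5t)

Coefficient matrix A = [[12, 25], [-10, -18]].
Characteristic polynomial det(A - λI) = λ^2 + 6λ + 34 = 0.
Eigenvalues λ = -3 ± 5i (complex conjugate pair).
For λ=-3+5i: an eigenvector is (2,-1) - i(1,-1) = (2 - i, -1 + i).
A real fundamental pair from Re and Im of e^((-3+5i)t)v: X_1 = e^(-3t)(cos(5t)·(2,-1) + sin(5t)·(1,-1)), X_2 = e^(-3t)(sin(5t)·(2,-1) - cos(5t)·(1,-1)).
General solution: K_1X_1 + K_2X_2.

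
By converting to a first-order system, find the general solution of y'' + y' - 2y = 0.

y(t) = c_1e^(-2t) + c_2e^(t)

Let x_1 = y, x_2 = y'. Then x_1' = x_2 and x_2' = 2x_1 - x_2.
A = [[0,1],[2,-1]]; det(A-λI) = λ^2 + λ - 2.
Eigenvalues λ = -2, 1 with eigenvectors (1,-2), (1,1).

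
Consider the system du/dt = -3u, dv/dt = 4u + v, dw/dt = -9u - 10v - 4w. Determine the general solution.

Coefficient matrix A = [[-3, 0, 0], [4, 1, 0], [-9, -10, -4]].
det(A - λI) = 0 gives eigenvalues λ = 1, -3, -4.
For λ=1: eigenvector (0,1,-2).
For λ=-3: eigenvector (-1,1,-1).
For λ=-4: eigenvector (0,0,1).
General solution: C_1e^(t)(0,1,-2) + C_2e^(-3t)(-1,1,-1) + C_3e^(-4t)(0,0,1).

u(t) = -C_2e^(-3t), v(t) = C_1e^(t) + C_2e^(-3t), w(t) = -2C_1e^(t) - C_2e^(-3t) + C_3e^(-4t)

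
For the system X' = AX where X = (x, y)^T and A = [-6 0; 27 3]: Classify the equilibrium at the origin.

A = [[-6,0],[27,3]]; det(A-λI) = λ^2 + 3λ - 18.
λ = -6, 3: opposite signs.

saddle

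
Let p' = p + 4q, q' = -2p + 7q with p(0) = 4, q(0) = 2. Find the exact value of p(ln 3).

108

A = [[1,4],[-2,7]]; eigenvalues λ = 3, 5.
Eigenvectors: (2,1) for λ=3, (1,1) for λ=5.
From the initial condition, c_1 = 2, c_2 = 0.
p(ln 3) = (2)(3^3)(2) + (0)(3^5)(1) = 108.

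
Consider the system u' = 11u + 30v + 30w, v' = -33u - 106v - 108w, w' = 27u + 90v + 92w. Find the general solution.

u(t) = 5C_1e^(-t) - 2C_2e^(-4t), v(t) = -17C_1e^(-t) + 7C_2e^(-4t) - C_3e^(2t), w(t) = 15C_1e^(-t) - 6C_2e^(-4t) + C_3e^(2t)

Coefficient matrix A = [[11, 30, 30], [-33, -106, -108], [27, 90, 92]].
det(A - λI) = 0 gives eigenvalues λ = -1, -4, 2.
For λ=-1: eigenvector (5,-17,15).
For λ=-4: eigenvector (-2,7,-6).
For λ=2: eigenvector (0,-1,1).
General solution: C_1e^(-t)(5,-17,15) + C_2e^(-4t)(-2,7,-6) + C_3e^(2t)(0,-1,1).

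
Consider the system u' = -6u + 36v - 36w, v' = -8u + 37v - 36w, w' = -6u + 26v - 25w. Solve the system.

u(t) = 9C_1e^(2t) - 4C_3e^(3t), v(t) = C_2e^(t) - 2C_3e^(3t), w(t) = -2C_1e^(2t) + C_2e^(t) - C_3e^(3t)

Coefficient matrix A = [[-6, 36, -36], [-8, 37, -36], [-6, 26, -25]].
det(A - λI) = 0 gives eigenvalues λ = 2, 1, 3.
For λ=2: eigenvector (9,0,-2).
For λ=1: eigenvector (0,1,1).
For λ=3: eigenvector (-4,-2,-1).
General solution: C_1e^(2t)(9,0,-2) + C_2e^(t)(0,1,1) + C_3e^(3t)(-4,-2,-1).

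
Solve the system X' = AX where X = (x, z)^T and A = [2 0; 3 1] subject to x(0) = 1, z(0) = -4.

x(t) = e^(2t), z(t) = 3e^(2t) - 7e^(t)

Coefficient matrix A = [[2, 0], [3, 1]].
Characteristic polynomial det(A - λI) = λ^2 - 3λ + 2 = 0.
Eigenvalues λ = 1, 2.
For λ=1: (A-λI) row 1 is [1, 0], so an eigenvector is (0, 1).
For λ=2: (A-λI) row 2 is [3, -1], so an eigenvector is (-1, -3).
General solution: c_1e^(t)(0,1) + c_2e^(2t)(-1,-3).
Applying x(0)=1, z(0)=-4 gives c_1=-7, c_2=-1.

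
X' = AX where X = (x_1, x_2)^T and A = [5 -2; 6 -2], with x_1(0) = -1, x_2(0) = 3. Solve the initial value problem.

x_1(t) = -10e^(2t) + 9e^(t), x_2(t) = -15e^(2t) + 18e^(t)

Coefficient matrix A = [[5, -2], [6, -2]].
Characteristic polynomial det(A - λI) = λ^2 - 3λ + 2 = 0.
Eigenvalues λ = 2, 1.
For λ=2: (A-λI) row 1 is [3, -2], so an eigenvector is (-2, -3).
For λ=1: (A-λI) row 1 is [4, -2], so an eigenvector is (1, 2).
General solution: c_1e^(2t)(-2,-3) + c_2e^(t)(1,2).
Applying x_1(0)=-1, x_2(0)=3 gives c_1=5, c_2=9.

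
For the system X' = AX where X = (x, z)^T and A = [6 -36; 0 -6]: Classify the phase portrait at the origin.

A = [[6,-36],[0,-6]]; det(A-λI) = λ^2 - 36.
λ = 6, -6: opposite signs.

saddle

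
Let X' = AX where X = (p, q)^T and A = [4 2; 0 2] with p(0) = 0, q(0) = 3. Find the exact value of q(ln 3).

A = [[4,2],[0,2]]; eigenvalues λ = 2, 4.
Eigenvectors: (1,-1) for λ=2, (-1,0) for λ=4.
From the initial condition, c_1 = -3, c_2 = -3.
q(ln 3) = (-3)(3^2)(-1) + (-3)(3^4)(0) = 27.

27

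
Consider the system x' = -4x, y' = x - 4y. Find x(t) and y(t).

x(t) = -c_2e^(-4t), y(t) = -c_1e^(-4t) - c_2te^(-4t) + 3c_2e^(-4t)

Coefficient matrix A = [[-4, 0], [1, -4]].
Characteristic polynomial det(A - λI) = λ^2 + 8λ + 16 = 0.
Single eigenvalue λ = -4 with algebraic multiplicity 2.
Eigenvector v = (0,-1); generalized eigenvector w with (A-λI)w=v is (-1,3).
General solution: e^(-4t)[c_1·v + c_2·(t·v + w)].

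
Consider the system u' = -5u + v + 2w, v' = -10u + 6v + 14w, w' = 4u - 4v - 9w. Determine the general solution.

u(t) = K_2e^(-4t) + K_3e^(-3t), v(t) = 2K_1e^(-t) + K_2e^(-4t) - 2K_3e^(-3t), w(t) = -K_1e^(-t) + 2K_3e^(-3t)

Coefficient matrix A = [[-5, 1, 2], [-10, 6, 14], [4, -4, -9]].
det(A - λI) = 0 gives eigenvalues λ = -1, -4, -3.
For λ=-1: eigenvector (0,2,-1).
For λ=-4: eigenvector (1,1,0).
For λ=-3: eigenvector (1,-2,2).
General solution: K_1e^(-t)(0,2,-1) + K_2e^(-4t)(1,1,0) + K_3e^(-3t)(1,-2,2).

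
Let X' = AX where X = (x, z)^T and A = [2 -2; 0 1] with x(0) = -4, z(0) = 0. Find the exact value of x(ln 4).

A = [[2,-2],[0,1]]; eigenvalues λ = 2, 1.
Eigenvectors: (-1,0) for λ=2, (2,1) for λ=1.
From the initial condition, c_1 = 4, c_2 = 0.
x(ln 4) = (4)(4^2)(-1) + (0)(4^1)(2) = -64.

-64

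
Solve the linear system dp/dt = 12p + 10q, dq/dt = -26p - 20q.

p(t) = 2K_1e^(-4t)sin(2t) - K_1e^(-4t)cos(2t) - K_2e^(-4t)sin(2t) - 2K_2e^(-4t)cos(2t), q(t) = -3K_1e^(-4t)sin(2t) + 2K_1e^(-4t)cos(2t) + 2K_2e^(-4t)sin(2t) + 3K_2e^(-4t)cos(2t)

Coefficient matrix A = [[12, 10], [-26, -20]].
Characteristic polynomial det(A - λI) = λ^2 + 8λ + 20 = 0.
Eigenvalues λ = -4 ± 2i (complex conjugate pair).
For λ=-4+2i: an eigenvector is (-1,2) - i(2,-3) = (-1 - 2i, 2 + 3i).
A real fundamental pair from Re and Im of e^((-4+2i)t)v: X_1 = e^(-4t)(cos(2t)·(-1,2) + sin(2t)·(2,-3)), X_2 = e^(-4t)(sin(2t)·(-1,2) - cos(2t)·(2,-3)).
General solution: K_1X_1 + K_2X_2.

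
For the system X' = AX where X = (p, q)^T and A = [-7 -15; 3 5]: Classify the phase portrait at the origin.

A = [[-7,-15],[3,5]]; det(A-λI) = λ^2 + 2λ + 10.
λ = -1 ± 3i: negative real part.

stable spiral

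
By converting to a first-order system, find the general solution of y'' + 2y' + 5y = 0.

Let x_1 = y, x_2 = y'. Then x_1' = x_2 and x_2' = -5x_1 - 2x_2.
A = [[0,1],[-5,-2]]; det(A-λI) = λ^2 + 2λ + 5.
Eigenvalues λ = -1 ± 2i.

y(t) = c_1e^(-t)cos(2t) + c_2e^(-t)sin(2t)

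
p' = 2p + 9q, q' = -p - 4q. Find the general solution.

Coefficient matrix A = [[2, 9], [-1, -4]].
Characteristic polynomial det(A - λI) = λ^2 + 2λ + 1 = 0.
Single eigenvalue λ = -1 with algebraic multiplicity 2.
Eigenvector v = (-3,1); generalized eigenvector w with (A-λI)w=v is (-1,0).
General solution: e^(-t)[c_1·v + c_2·(t·v + w)].

p(t) = -3c_1e^(-t) - 3c_2te^(-t) - c_2e^(-t), q(t) = c_1e^(-t) + c_2te^(-t)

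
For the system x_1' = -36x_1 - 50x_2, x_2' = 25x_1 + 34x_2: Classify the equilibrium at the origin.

A = [[-36,-50],[25,34]]; det(A-λI) = λ^2 + 2λ + 26.
λ = -1 ± 5i: negative real part.

stable spiral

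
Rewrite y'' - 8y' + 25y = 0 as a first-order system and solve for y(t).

y(t) = C_1e^(4t)cos(3t) + C_2e^(4t)sin(3t)

Let x_1 = y, x_2 = y'. Then x_1' = x_2 and x_2' = -25x_1 + 8x_2.
A = [[0,1],[-25,8]]; det(A-λI) = λ^2 - 8λ + 25.
Eigenvalues λ = 4 ± 3i.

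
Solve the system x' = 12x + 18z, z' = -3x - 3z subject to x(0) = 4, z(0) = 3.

x(t) = 30e^(6t) - 26e^(3t), z(t) = -10e^(6t) + 13e^(3t)

Coefficient matrix A = [[12, 18], [-3, -3]].
Characteristic polynomial det(A - λI) = λ^2 - 9λ + 18 = 0.
Eigenvalues λ = 6, 3.
For λ=6: (A-λI) row 1 is [6, 18], so an eigenvector is (3, -1).
For λ=3: (A-λI) row 1 is [9, 18], so an eigenvector is (-2, 1).
General solution: c_1e^(6t)(3,-1) + c_2e^(3t)(-2,1).
Applying x(0)=4, z(0)=3 gives c_1=10, c_2=13.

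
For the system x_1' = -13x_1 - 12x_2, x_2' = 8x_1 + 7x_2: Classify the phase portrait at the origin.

A = [[-13,-12],[8,7]]; det(A-λI) = λ^2 + 6λ + 5.
λ = -5, -1: both negative.

stable node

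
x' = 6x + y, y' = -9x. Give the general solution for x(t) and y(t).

x(t) = K_1e^(3t) + K_2te^(3t) + K_2e^(3t), y(t) = -3K_1e^(3t) - 3K_2te^(3t) - 2K_2e^(3t)

Coefficient matrix A = [[6, 1], [-9, 0]].
Characteristic polynomial det(A - λI) = λ^2 - 6λ + 9 = 0.
Single eigenvalue λ = 3 with algebraic multiplicity 2.
Eigenvector v = (1,-3); generalized eigenvector w with (A-λI)w=v is (1,-2).
General solution: e^(3t)[K_1·v + K_2·(t·v + w)].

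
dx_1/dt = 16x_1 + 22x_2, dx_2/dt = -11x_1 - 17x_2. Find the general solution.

x_1(t) = 2K_1e^(5t) + K_2e^(-6t), x_2(t) = -K_1e^(5t) - K_2e^(-6t)

Coefficient matrix A = [[16, 22], [-11, -17]].
Characteristic polynomial det(A - λI) = λ^2 + λ - 30 = 0.
Eigenvalues λ = 5, -6.
For λ=5: (A-λI) row 1 is [11, 22], so an eigenvector is (2, -1).
For λ=-6: (A-λI) row 1 is [22, 22], so an eigenvector is (1, -1).
General solution: K_1e^(5t)(2,-1) + K_2e^(-6t)(1,-1).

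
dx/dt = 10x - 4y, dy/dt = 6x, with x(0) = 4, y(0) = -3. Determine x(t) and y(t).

x(t) = 18e^(6t) - 14e^(4t), y(t) = 18e^(6t) - 21e^(4t)

Coefficient matrix A = [[10, -4], [6, 0]].
Characteristic polynomial det(A - λI) = λ^2 - 10λ + 24 = 0.
Eigenvalues λ = 6, 4.
For λ=6: (A-λI) row 1 is [4, -4], so an eigenvector is (1, 1).
For λ=4: (A-λI) row 1 is [6, -4], so an eigenvector is (-2, -3).
General solution: c_1e^(6t)(1,1) + c_2e^(4t)(-2,-3).
Applying x(0)=4, y(0)=-3 gives c_1=18, c_2=7.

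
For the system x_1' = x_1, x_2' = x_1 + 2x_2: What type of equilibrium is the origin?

unstable node

A = [[1,0],[1,2]]; det(A-λI) = λ^2 - 3λ + 2.
λ = 1, 2: both positive.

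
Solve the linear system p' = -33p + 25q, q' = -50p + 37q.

p(t) = 2c_1e^(2t)sin(5t) - c_1e^(2t)cos(5t) - c_2e^(2t)sin(5t) - 2c_2e^(2t)cos(5t), q(t) = 3c_1e^(2t)sin(5t) - c_1e^(2t)cos(5t) - c_2e^(2t)sin(5t) - 3c_2e^(2t)cos(5t)

Coefficient matrix A = [[-33, 25], [-50, 37]].
Characteristic polynomial det(A - λI) = λ^2 - 4λ + 29 = 0.
Eigenvalues λ = 2 ± 5i (complex conjugate pair).
For λ=2+5i: an eigenvector is (-1,-1) - i(2,3) = (-1 - 2i, -1 - 3i).
A real fundamental pair from Re and Im of e^((2+5i)t)v: X_1 = e^(2t)(cos(5t)·(-1,-1) + sin(5t)·(2,3)), X_2 = e^(2t)(sin(5t)·(-1,-1) - cos(5t)·(2,3)).
General solution: c_1X_1 + c_2X_2.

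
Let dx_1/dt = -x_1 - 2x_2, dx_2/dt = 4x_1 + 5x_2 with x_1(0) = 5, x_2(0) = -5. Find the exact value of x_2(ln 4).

A = [[-1,-2],[4,5]]; eigenvalues λ = 1, 3.
Eigenvectors: (-1,1) for λ=1, (1,-2) for λ=3.
From the initial condition, c_1 = -5, c_2 = 0.
x_2(ln 4) = (-5)(4^1)(1) + (0)(4^3)(-2) = -20.

-20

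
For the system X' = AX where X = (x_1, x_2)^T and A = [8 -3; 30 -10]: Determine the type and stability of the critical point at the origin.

A = [[8,-3],[30,-10]]; det(A-λI) = λ^2 + 2λ + 10.
λ = -1 ± 3i: negative real part.

stable spiral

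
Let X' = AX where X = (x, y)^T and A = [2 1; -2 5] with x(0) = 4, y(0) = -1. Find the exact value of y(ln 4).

A = [[2,1],[-2,5]]; eigenvalues λ = 3, 4.
Eigenvectors: (-1,-1) for λ=3, (1,2) for λ=4.
From the initial condition, c_1 = -9, c_2 = -5.
y(ln 4) = (-9)(4^3)(-1) + (-5)(4^4)(2) = -1984.

-1984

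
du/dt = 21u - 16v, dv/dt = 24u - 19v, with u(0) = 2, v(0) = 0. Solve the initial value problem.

u(t) = 6e^(5t) - 4e^(-3t), v(t) = 6e^(5t) - 6e^(-3t)

Coefficient matrix A = [[21, -16], [24, -19]].
Characteristic polynomial det(A - λI) = λ^2 - 2λ - 15 = 0.
Eigenvalues λ = 5, -3.
For λ=5: (A-λI) row 1 is [16, -16], so an eigenvector is (1, 1).
For λ=-3: (A-λI) row 1 is [24, -16], so an eigenvector is (-2, -3).
General solution: c_1e^(5t)(1,1) + c_2e^(-3t)(-2,-3).
Applying u(0)=2, v(0)=0 gives c_1=6, c_2=2.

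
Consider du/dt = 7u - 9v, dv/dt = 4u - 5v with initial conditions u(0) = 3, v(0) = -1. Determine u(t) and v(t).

u(t) = 27te^(t) + 3e^(t), v(t) = 18te^(t) - e^(t)

Coefficient matrix A = [[7, -9], [4, -5]].
Characteristic polynomial det(A - λI) = λ^2 - 2λ + 1 = 0.
Single eigenvalue λ = 1 with algebraic multiplicity 2.
Eigenvector v = (-3,-2); generalized eigenvector w with (A-λI)w=v is (-2,-1).
General solution: e^(t)[c_1·v + c_2·(t·v + w)].
Applying u(0)=3, v(0)=-1 gives c_1=5, c_2=-9.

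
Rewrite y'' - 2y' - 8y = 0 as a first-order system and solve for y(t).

Let x_1 = y, x_2 = y'. Then x_1' = x_2 and x_2' = 8x_1 + 2x_2.
A = [[0,1],[8,2]]; det(A-λI) = λ^2 - 2λ - 8.
Eigenvalues λ = -2, 4 with eigenvectors (1,-2), (1,4).

y(t) = C_1e^(-2t) + C_2e^(4t)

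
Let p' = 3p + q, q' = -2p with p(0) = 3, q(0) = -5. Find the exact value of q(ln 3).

A = [[3,1],[-2,0]]; eigenvalues λ = 1, 2.
Eigenvectors: (1,-2) for λ=1, (-1,1) for λ=2.
From the initial condition, c_1 = 2, c_2 = -1.
q(ln 3) = (2)(3^1)(-2) + (-1)(3^2)(1) = -21.

-21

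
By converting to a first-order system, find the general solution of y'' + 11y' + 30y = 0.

Let x_1 = y, x_2 = y'. Then x_1' = x_2 and x_2' = -30x_1 - 11x_2.
A = [[0,1],[-30,-11]]; det(A-λI) = λ^2 + 11λ + 30.
Eigenvalues λ = -6, -5 with eigenvectors (1,-6), (1,-5).

y(t) = C_1e^(-6t) + C_2e^(-5t)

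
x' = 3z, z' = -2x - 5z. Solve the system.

x(t) = -3c_1e^(-2t) - c_2e^(-3t), z(t) = 2c_1e^(-2t) + c_2e^(-3t)

Coefficient matrix A = [[0, 3], [-2, -5]].
Characteristic polynomial det(A - λI) = λ^2 + 5λ + 6 = 0.
Eigenvalues λ = -2, -3.
For λ=-2: (A-λI) row 1 is [2, 3], so an eigenvector is (-3, 2).
For λ=-3: (A-λI) row 1 is [3, 3], so an eigenvector is (-1, 1).
General solution: c_1e^(-2t)(-3,2) + c_2e^(-3t)(-1,1).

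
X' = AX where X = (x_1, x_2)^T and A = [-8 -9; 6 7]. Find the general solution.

Coefficient matrix A = [[-8, -9], [6, 7]].
Characteristic polynomial det(A - λI) = λ^2 + λ - 2 = 0.
Eigenvalues λ = -2, 1.
For λ=-2: (A-λI) row 1 is [-6, -9], so an eigenvector is (3, -2).
For λ=1: (A-λI) row 1 is [-9, -9], so an eigenvector is (-1, 1).
General solution: c_1e^(-2t)(3,-2) + c_2e^(t)(-1,1).

x_1(t) = 3c_1e^(-2t) - c_2e^(t), x_2(t) = -2c_1e^(-2t) + c_2e^(t)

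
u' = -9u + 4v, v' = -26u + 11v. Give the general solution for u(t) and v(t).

Coefficient matrix A = [[-9, 4], [-26, 11]].
Characteristic polynomial det(A - λI) = λ^2 - 2λ + 5 = 0.
Eigenvalues λ = 1 ± 2i (complex conjugate pair).
For λ=1+2i: an eigenvector is (1,2) - i(-1,-3) = (1 + i, 2 + 3i).
A real fundamental pair from Re and Im of e^((1+2i)t)v: X_1 = e^(t)(cos(2t)·(1,2) + sin(2t)·(-1,-3)), X_2 = e^(t)(sin(2t)·(1,2) - cos(2t)·(-1,-3)).
General solution: c_1X_1 + c_2X_2.

u(t) = -c_1e^(t)sin(2t) + c_1e^(t)cos(2t) + c_2e^(t)sin(2t) + c_2e^(t)cos(2t), v(t) = -3c_1e^(t)sin(2t) + 2c_1e^(t)cos(2t) + 2c_2e^(t)sin(2t) + 3c_2e^(t)cos(2t)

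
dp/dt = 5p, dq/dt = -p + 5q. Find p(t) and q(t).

Coefficient matrix A = [[5, 0], [-1, 5]].
Characteristic polynomial det(A - λI) = λ^2 - 10λ + 25 = 0.
Single eigenvalue λ = 5 with algebraic multiplicity 2.
Eigenvector v = (0,-1); generalized eigenvector w with (A-λI)w=v is (1,-2).
General solution: e^(5t)[c_1·v + c_2·(t·v + w)].

p(t) = c_2e^(5t), q(t) = -c_1e^(5t) - c_2te^(5t) - 2c_2e^(5t)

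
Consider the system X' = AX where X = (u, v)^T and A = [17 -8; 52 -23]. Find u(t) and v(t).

Coefficient matrix A = [[17, -8], [52, -23]].
Characteristic polynomial det(A - λI) = λ^2 + 6λ + 25 = 0.
Eigenvalues λ = -3 ± 4i (complex conjugate pair).
For λ=-3+4i: an eigenvector is (1,3) - i(-1,-2) = (1 + i, 3 + 2i).
A real fundamental pair from Re and Im of e^((-3+4i)t)v: X_1 = e^(-3t)(cos(4t)·(1,3) + sin(4t)·(-1,-2)), X_2 = e^(-3t)(sin(4t)·(1,3) - cos(4t)·(-1,-2)).
General solution: K_1X_1 + K_2X_2.

u(t) = -K_1e^(-3t)sin(4t) + K_1e^(-3t)cos(4t) + K_2e^(-3t)sin(4t) + K_2e^(-3t)cos(4t), v(t) = -2K_1e^(-3t)sin(4t) + 3K_1e^(-3t)cos(4t) + 3K_2e^(-3t)sin(4t) + 2K_2e^(-3t)cos(4t)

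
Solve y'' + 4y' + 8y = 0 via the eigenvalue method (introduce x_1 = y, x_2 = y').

Let x_1 = y, x_2 = y'. Then x_1' = x_2 and x_2' = -8x_1 - 4x_2.
A = [[0,1],[-8,-4]]; det(A-λI) = λ^2 + 4λ + 8.
Eigenvalues λ = -2 ± 2i.

y(t) = K_1e^(-2t)cos(2t) + K_2e^(-2t)sin(2t)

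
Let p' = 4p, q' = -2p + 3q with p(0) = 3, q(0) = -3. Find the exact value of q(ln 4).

-1344

A = [[4,0],[-2,3]]; eigenvalues λ = 3, 4.
Eigenvectors: (0,-1) for λ=3, (-1,2) for λ=4.
From the initial condition, c_1 = -3, c_2 = -3.
q(ln 4) = (-3)(4^3)(-1) + (-3)(4^4)(2) = -1344.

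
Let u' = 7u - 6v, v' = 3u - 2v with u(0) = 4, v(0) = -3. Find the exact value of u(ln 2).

204

A = [[7,-6],[3,-2]]; eigenvalues λ = 4, 1.
Eigenvectors: (-2,-1) for λ=4, (1,1) for λ=1.
From the initial condition, c_1 = -7, c_2 = -10.
u(ln 2) = (-7)(2^4)(-2) + (-10)(2^1)(1) = 204.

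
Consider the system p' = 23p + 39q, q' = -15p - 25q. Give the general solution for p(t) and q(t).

Coefficient matrix A = [[23, 39], [-15, -25]].
Characteristic polynomial det(A - λI) = λ^2 + 2λ + 10 = 0.
Eigenvalues λ = -1 ± 3i (complex conjugate pair).
For λ=-1+3i: an eigenvector is (-2,1) - i(-3,2) = (-2 + 3i, 1 - 2i).
A real fundamental pair from Re and Im of e^((-1+3i)t)v: X_1 = e^(-t)(cos(3t)·(-2,1) + sin(3t)·(-3,2)), X_2 = e^(-t)(sin(3t)·(-2,1) - cos(3t)·(-3,2)).
General solution: c_1X_1 + c_2X_2.

p(t) = -3c_1e^(-t)sin(3t) - 2c_1e^(-t)cos(3t) - 2c_2e^(-t)sin(3t) + 3c_2e^(-t)cos(3t), q(t) = 2c_1e^(-t)sin(3t) + c_1e^(-t)cos(3t) + c_2e^(-t)sin(3t) - 2c_2e^(-t)cos(3t)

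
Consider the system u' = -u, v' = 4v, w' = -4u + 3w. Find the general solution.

u(t) = K_1e^(-t), v(t) = K_2e^(4t), w(t) = K_1e^(-t) + K_3e^(3t)

Coefficient matrix A = [[-1, 0, 0], [0, 4, 0], [-4, 0, 3]].
det(A - λI) = 0 gives eigenvalues λ = -1, 4, 3.
For λ=-1: eigenvector (1,0,1).
For λ=4: eigenvector (0,1,0).
For λ=3: eigenvector (0,0,1).
General solution: K_1e^(-t)(1,0,1) + K_2e^(4t)(0,1,0) + K_3e^(3t)(0,0,1).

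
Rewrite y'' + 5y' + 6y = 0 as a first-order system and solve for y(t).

y(t) = C_1e^(-3t) + C_2e^(-2t)

Let x_1 = y, x_2 = y'. Then x_1' = x_2 and x_2' = -6x_1 - 5x_2.
A = [[0,1],[-6,-5]]; det(A-λI) = λ^2 + 5λ + 6.
Eigenvalues λ = -3, -2 with eigenvectors (1,-3), (1,-2).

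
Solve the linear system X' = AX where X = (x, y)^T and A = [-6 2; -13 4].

Coefficient matrix A = [[-6, 2], [-13, 4]].
Characteristic polynomial det(A - λI) = λ^2 + 2λ + 2 = 0.
Eigenvalues λ = -1 ± i (complex conjugate pair).
For λ=-1+i: an eigenvector is (-1,-2) - i(1,3) = (-1 - i, -2 - 3i).
A real fundamental pair from Re and Im of e^((-1+i)t)v: X_1 = e^(-t)(cos(t)·(-1,-2) + sin(t)·(1,3)), X_2 = e^(-t)(sin(t)·(-1,-2) - cos(t)·(1,3)).
General solution: c_1X_1 + c_2X_2.

x(t) = c_1e^(-t)sin(t) - c_1e^(-t)cos(t) - c_2e^(-t)sin(t) - c_2e^(-t)cos(t), y(t) = 3c_1e^(-t)sin(t) - 2c_1e^(-t)cos(t) - 2c_2e^(-t)sin(t) - 3c_2e^(-t)cos(t)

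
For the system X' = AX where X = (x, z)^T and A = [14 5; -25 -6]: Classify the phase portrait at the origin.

A = [[14,5],[-25,-6]]; det(A-λI) = λ^2 - 8λ + 41.
λ = 4 ± 5i: positive real part.

unstable spiral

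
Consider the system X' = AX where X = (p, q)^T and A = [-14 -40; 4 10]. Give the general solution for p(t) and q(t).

p(t) = c_1e^(-2t)sin(4t) + 3c_1e^(-2t)cos(4t) + 3c_2e^(-2t)sin(4t) - c_2e^(-2t)cos(4t), q(t) = -c_1e^(-2t)cos(4t) - c_2e^(-2t)sin(4t)

Coefficient matrix A = [[-14, -40], [4, 10]].
Characteristic polynomial det(A - λI) = λ^2 + 4λ + 20 = 0.
Eigenvalues λ = -2 ± 4i (complex conjugate pair).
For λ=-2+4i: an eigenvector is (3,-1) - i(1,0) = (3 - i, -1).
A real fundamental pair from Re and Im of e^((-2+4i)t)v: X_1 = e^(-2t)(cos(4t)·(3,-1) + sin(4t)·(1,0)), X_2 = e^(-2t)(sin(4t)·(3,-1) - cos(4t)·(1,0)).
General solution: c_1X_1 + c_2X_2.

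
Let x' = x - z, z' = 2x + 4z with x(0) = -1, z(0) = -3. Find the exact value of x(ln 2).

12

A = [[1,-1],[2,4]]; eigenvalues λ = 3, 2.
Eigenvectors: (-1,2) for λ=3, (-1,1) for λ=2.
From the initial condition, c_1 = -4, c_2 = 5.
x(ln 2) = (-4)(2^3)(-1) + (5)(2^2)(-1) = 12.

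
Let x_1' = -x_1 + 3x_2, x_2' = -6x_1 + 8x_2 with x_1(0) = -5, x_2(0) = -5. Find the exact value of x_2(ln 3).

-45

A = [[-1,3],[-6,8]]; eigenvalues λ = 5, 2.
Eigenvectors: (-1,-2) for λ=5, (1,1) for λ=2.
From the initial condition, c_1 = 0, c_2 = -5.
x_2(ln 3) = (0)(3^5)(-2) + (-5)(3^2)(1) = -45.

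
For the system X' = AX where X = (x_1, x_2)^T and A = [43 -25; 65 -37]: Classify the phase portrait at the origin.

A = [[43,-25],[65,-37]]; det(A-λI) = λ^2 - 6λ + 34.
λ = 3 ± 5i: positive real part.

unstable spiral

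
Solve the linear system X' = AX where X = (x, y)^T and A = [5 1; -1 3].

x(t) = -K_1e^(4t) - K_2te^(4t) - 3K_2e^(4t), y(t) = K_1e^(4t) + K_2te^(4t) + 2K_2e^(4t)

Coefficient matrix A = [[5, 1], [-1, 3]].
Characteristic polynomial det(A - λI) = λ^2 - 8λ + 16 = 0.
Single eigenvalue λ = 4 with algebraic multiplicity 2.
Eigenvector v = (-1,1); generalized eigenvector w with (A-λI)w=v is (-3,2).
General solution: e^(4t)[K_1·v + K_2·(t·v + w)].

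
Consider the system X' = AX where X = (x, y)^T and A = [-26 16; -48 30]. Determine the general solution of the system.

Coefficient matrix A = [[-26, 16], [-48, 30]].
Characteristic polynomial det(A - λI) = λ^2 - 4λ - 12 = 0.
Eigenvalues λ = -2, 6.
For λ=-2: (A-λI) row 1 is [-24, 16], so an eigenvector is (-2, -3).
For λ=6: (A-λI) row 1 is [-32, 16], so an eigenvector is (-1, -2).
General solution: K_1e^(-2t)(-2,-3) + K_2e^(6t)(-1,-2).

x(t) = -2K_1e^(-2t) - K_2e^(6t), y(t) = -3K_1e^(-2t) - 2K_2e^(6t)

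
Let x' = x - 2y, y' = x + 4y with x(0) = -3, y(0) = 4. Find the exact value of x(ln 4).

-288

A = [[1,-2],[1,4]]; eigenvalues λ = 3, 2.
Eigenvectors: (1,-1) for λ=3, (-2,1) for λ=2.
From the initial condition, c_1 = -5, c_2 = -1.
x(ln 4) = (-5)(4^3)(1) + (-1)(4^2)(-2) = -288.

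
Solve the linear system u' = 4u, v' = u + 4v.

Coefficient matrix A = [[4, 0], [1, 4]].
Characteristic polynomial det(A - λI) = λ^2 - 8λ + 16 = 0.
Single eigenvalue λ = 4 with algebraic multiplicity 2.
Eigenvector v = (0,-1); generalized eigenvector w with (A-λI)w=v is (-1,3).
General solution: e^(4t)[K_1·v + K_2·(t·v + w)].

u(t) = -K_2e^(4t), v(t) = -K_1e^(4t) - K_2te^(4t) + 3K_2e^(4t)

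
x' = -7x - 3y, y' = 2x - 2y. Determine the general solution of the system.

Coefficient matrix A = [[-7, -3], [2, -2]].
Characteristic polynomial det(A - λI) = λ^2 + 9λ + 20 = 0.
Eigenvalues λ = -5, -4.
For λ=-5: (A-λI) row 1 is [-2, -3], so an eigenvector is (3, -2).
For λ=-4: (A-λI) row 1 is [-3, -3], so an eigenvector is (1, -1).
General solution: c_1e^(-5t)(3,-2) + c_2e^(-4t)(1,-1).

x(t) = 3c_1e^(-5t) + c_2e^(-4t), y(t) = -2c_1e^(-5t) - c_2e^(-4t)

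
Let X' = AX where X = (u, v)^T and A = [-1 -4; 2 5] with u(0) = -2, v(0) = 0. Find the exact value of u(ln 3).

42

A = [[-1,-4],[2,5]]; eigenvalues λ = 3, 1.
Eigenvectors: (1,-1) for λ=3, (2,-1) for λ=1.
From the initial condition, c_1 = 2, c_2 = -2.
u(ln 3) = (2)(3^3)(1) + (-2)(3^1)(2) = 42.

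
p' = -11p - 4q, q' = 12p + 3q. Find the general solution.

Coefficient matrix A = [[-11, -4], [12, 3]].
Characteristic polynomial det(A - λI) = λ^2 + 8λ + 15 = 0.
Eigenvalues λ = -3, -5.
For λ=-3: (A-λI) row 1 is [-8, -4], so an eigenvector is (1, -2).
For λ=-5: (A-λI) row 1 is [-6, -4], so an eigenvector is (2, -3).
General solution: K_1e^(-3t)(1,-2) + K_2e^(-5t)(2,-3).

p(t) = K_1e^(-3t) + 2K_2e^(-5t), q(t) = -2K_1e^(-3t) - 3K_2e^(-5t)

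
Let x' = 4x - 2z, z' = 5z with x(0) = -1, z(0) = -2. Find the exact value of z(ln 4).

A = [[4,-2],[0,5]]; eigenvalues λ = 4, 5.
Eigenvectors: (1,0) for λ=4, (2,-1) for λ=5.
From the initial condition, c_1 = -5, c_2 = 2.
z(ln 4) = (-5)(4^4)(0) + (2)(4^5)(-1) = -2048.

-2048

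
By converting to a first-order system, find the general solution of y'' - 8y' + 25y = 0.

Let x_1 = y, x_2 = y'. Then x_1' = x_2 and x_2' = -25x_1 + 8x_2.
A = [[0,1],[-25,8]]; det(A-λI) = λ^2 - 8λ + 25.
Eigenvalues λ = 4 ± 3i.

y(t) = K_1e^(4t)cos(3t) + K_2e^(4t)sin(3t)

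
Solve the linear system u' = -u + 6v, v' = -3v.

u(t) = -3K_1e^(-3t) + K_2e^(-t), v(t) = K_1e^(-3t)

Coefficient matrix A = [[-1, 6], [0, -3]].
Characteristic polynomial det(A - λI) = λ^2 + 4λ + 3 = 0.
Eigenvalues λ = -3, -1.
For λ=-3: (A-λI) row 1 is [2, 6], so an eigenvector is (-3, 1).
For λ=-1: (A-λI) row 1 is [0, 6], so an eigenvector is (1, 0).
General solution: K_1e^(-3t)(-3,1) + K_2e^(-t)(1,0).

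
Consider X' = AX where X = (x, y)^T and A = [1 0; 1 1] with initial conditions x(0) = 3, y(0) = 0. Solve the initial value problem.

Coefficient matrix A = [[1, 0], [1, 1]].
Characteristic polynomial det(A - λI) = λ^2 - 2λ + 1 = 0.
Single eigenvalue λ = 1 with algebraic multiplicity 2.
Eigenvector v = (0,-1); generalized eigenvector w with (A-λI)w=v is (-1,2).
General solution: e^(t)[K_1·v + K_2·(t·v + w)].
Applying x(0)=3, y(0)=0 gives K_1=-6, K_2=-3.

x(t) = 3e^(t), y(t) = 3te^(t)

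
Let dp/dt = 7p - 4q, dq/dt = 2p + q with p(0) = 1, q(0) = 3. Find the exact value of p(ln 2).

A = [[7,-4],[2,1]]; eigenvalues λ = 3, 5.
Eigenvectors: (-1,-1) for λ=3, (2,1) for λ=5.
From the initial condition, c_1 = -5, c_2 = -2.
p(ln 2) = (-5)(2^3)(-1) + (-2)(2^5)(2) = -88.

-88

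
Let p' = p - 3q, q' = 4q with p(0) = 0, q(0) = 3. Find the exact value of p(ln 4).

-756

A = [[1,-3],[0,4]]; eigenvalues λ = 1, 4.
Eigenvectors: (-1,0) for λ=1, (1,-1) for λ=4.
From the initial condition, c_1 = -3, c_2 = -3.
p(ln 4) = (-3)(4^1)(-1) + (-3)(4^4)(1) = -756.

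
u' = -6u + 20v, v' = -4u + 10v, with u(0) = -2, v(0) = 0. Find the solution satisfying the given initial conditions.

u(t) = 4e^(2t)sin(4t) - 2e^(2t)cos(4t), v(t) = 2e^(2t)sin(4t)

Coefficient matrix A = [[-6, 20], [-4, 10]].
Characteristic polynomial det(A - λI) = λ^2 - 4λ + 20 = 0.
Eigenvalues λ = 2 ± 4i (complex conjugate pair).
For λ=2+4i: an eigenvector is (-1,0) - i(2,1) = (-1 - 2i, 0 - i).
A real fundamental pair from Re and Im of e^((2+4i)t)v: X_1 = e^(2t)(cos(4t)·(-1,0) + sin(4t)·(2,1)), X_2 = e^(2t)(sin(4t)·(-1,0) - cos(4t)·(2,1)).
General solution: c_1X_1 + c_2X_2.
Applying u(0)=-2, v(0)=0 gives c_1=2, c_2=0.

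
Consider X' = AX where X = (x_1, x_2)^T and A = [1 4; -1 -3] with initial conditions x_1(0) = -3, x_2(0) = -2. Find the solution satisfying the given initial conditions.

x_1(t) = -14te^(-t) - 3e^(-t), x_2(t) = 7te^(-t) - 2e^(-t)

Coefficient matrix A = [[1, 4], [-1, -3]].
Characteristic polynomial det(A - λI) = λ^2 + 2λ + 1 = 0.
Single eigenvalue λ = -1 with algebraic multiplicity 2.
Eigenvector v = (2,-1); generalized eigenvector w with (A-λI)w=v is (-1,1).
General solution: e^(-t)[K_1·v + K_2·(t·v + w)].
Applying x_1(0)=-3, x_2(0)=-2 gives K_1=-5, K_2=-7.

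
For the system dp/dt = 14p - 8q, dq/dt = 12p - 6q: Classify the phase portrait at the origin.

unstable node

A = [[14,-8],[12,-6]]; det(A-λI) = λ^2 - 8λ + 12.
λ = 2, 6: both positive.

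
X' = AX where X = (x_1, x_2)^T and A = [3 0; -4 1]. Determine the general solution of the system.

Coefficient matrix A = [[3, 0], [-4, 1]].
Characteristic polynomial det(A - λI) = λ^2 - 4λ + 3 = 0.
Eigenvalues λ = 3, 1.
For λ=3: (A-λI) row 2 is [-4, -2], so an eigenvector is (1, -2).
For λ=1: (A-λI) row 1 is [2, 0], so an eigenvector is (0, -1).
General solution: c_1e^(3t)(1,-2) + c_2e^(t)(0,-1).

x_1(t) = c_1e^(3t), x_2(t) = -2c_1e^(3t) - c_2e^(t)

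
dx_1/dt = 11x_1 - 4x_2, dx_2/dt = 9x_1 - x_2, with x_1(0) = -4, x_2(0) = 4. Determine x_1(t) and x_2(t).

x_1(t) = -40te^(5t) - 4e^(5t), x_2(t) = -60te^(5t) + 4e^(5t)

Coefficient matrix A = [[11, -4], [9, -1]].
Characteristic polynomial det(A - λI) = λ^2 - 10λ + 25 = 0.
Single eigenvalue λ = 5 with algebraic multiplicity 2.
Eigenvector v = (-2,-3); generalized eigenvector w with (A-λI)w=v is (1,2).
General solution: e^(5t)[K_1·v + K_2·(t·v + w)].
Applying x_1(0)=-4, x_2(0)=4 gives K_1=12, K_2=20.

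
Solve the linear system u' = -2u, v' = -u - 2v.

u(t) = -K_2e^(-2t), v(t) = K_1e^(-2t) + K_2te^(-2t) - K_2e^(-2t)

Coefficient matrix A = [[-2, 0], [-1, -2]].
Characteristic polynomial det(A - λI) = λ^2 + 4λ + 4 = 0.
Single eigenvalue λ = -2 with algebraic multiplicity 2.
Eigenvector v = (0,1); generalized eigenvector w with (A-λI)w=v is (-1,-1).
General solution: e^(-2t)[K_1·v + K_2·(t·v + w)].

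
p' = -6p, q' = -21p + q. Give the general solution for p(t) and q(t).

p(t) = K_2e^(-6t), q(t) = K_1e^(t) + 3K_2e^(-6t)

Coefficient matrix A = [[-6, 0], [-21, 1]].
Characteristic polynomial det(A - λI) = λ^2 + 5λ - 6 = 0.
Eigenvalues λ = 1, -6.
For λ=1: (A-λI) row 1 is [-7, 0], so an eigenvector is (0, 1).
For λ=-6: (A-λI) row 2 is [-21, 7], so an eigenvector is (1, 3).
General solution: K_1e^(t)(0,1) + K_2e^(-6t)(1,3).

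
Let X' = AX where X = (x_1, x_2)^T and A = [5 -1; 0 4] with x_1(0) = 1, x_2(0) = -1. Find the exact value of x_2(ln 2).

-16

A = [[5,-1],[0,4]]; eigenvalues λ = 5, 4.
Eigenvectors: (1,0) for λ=5, (-1,-1) for λ=4.
From the initial condition, c_1 = 2, c_2 = 1.
x_2(ln 2) = (2)(2^5)(0) + (1)(2^4)(-1) = -16.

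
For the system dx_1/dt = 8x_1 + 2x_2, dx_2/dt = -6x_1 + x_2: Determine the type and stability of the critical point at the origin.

A = [[8,2],[-6,1]]; det(A-λI) = λ^2 - 9λ + 20.
λ = 5, 4: both positive.

unstable node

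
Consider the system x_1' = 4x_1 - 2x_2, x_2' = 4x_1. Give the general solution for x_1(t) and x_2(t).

Coefficient matrix A = [[4, -2], [4, 0]].
Characteristic polynomial det(A - λI) = λ^2 - 4λ + 8 = 0.
Eigenvalues λ = 2 ± 2i (complex conjugate pair).
For λ=2+2i: an eigenvector is (0,1) - i(-1,-1) = (0 + i, 1 + i).
A real fundamental pair from Re and Im of e^((2+2i)t)v: X_1 = e^(2t)(cos(2t)·(0,1) + sin(2t)·(-1,-1)), X_2 = e^(2t)(sin(2t)·(0,1) - cos(2t)·(-1,-1)).
General solution: c_1X_1 + c_2X_2.

x_1(t) = -c_1e^(2t)sin(2t) + c_2e^(2t)cos(2t), x_2(t) = -c_1e^(2t)sin(2t) + c_1e^(2t)cos(2t) + c_2e^(2t)sin(2t) + c_2e^(2t)cos(2t)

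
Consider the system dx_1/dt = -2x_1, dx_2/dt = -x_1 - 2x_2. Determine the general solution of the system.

x_1(t) = -K_2e^(-2t), x_2(t) = K_1e^(-2t) + K_2te^(-2t) + 2K_2e^(-2t)

Coefficient matrix A = [[-2, 0], [-1, -2]].
Characteristic polynomial det(A - λI) = λ^2 + 4λ + 4 = 0.
Single eigenvalue λ = -2 with algebraic multiplicity 2.
Eigenvector v = (0,1); generalized eigenvector w with (A-λI)w=v is (-1,2).
General solution: e^(-2t)[K_1·v + K_2·(t·v + w)].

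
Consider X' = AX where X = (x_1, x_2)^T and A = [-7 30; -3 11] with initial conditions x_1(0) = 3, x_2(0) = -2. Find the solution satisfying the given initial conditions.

Coefficient matrix A = [[-7, 30], [-3, 11]].
Characteristic polynomial det(A - λI) = λ^2 - 4λ + 13 = 0.
Eigenvalues λ = 2 ± 3i (complex conjugate pair).
For λ=2+3i: an eigenvector is (-3,-1) - i(-1,0) = (-3 + i, -1).
A real fundamental pair from Re and Im of e^((2+3i)t)v: X_1 = e^(2t)(cos(3t)·(-3,-1) + sin(3t)·(-1,0)), X_2 = e^(2t)(sin(3t)·(-3,-1) - cos(3t)·(-1,0)).
General solution: K_1X_1 + K_2X_2.
Applying x_1(0)=3, x_2(0)=-2 gives K_1=2, K_2=9.

x_1(t) = -29e^(2t)sin(3t) + 3e^(2t)cos(3t), x_2(t) = -9e^(2t)sin(3t) - 2e^(2t)cos(3t)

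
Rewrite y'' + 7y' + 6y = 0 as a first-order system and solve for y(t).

Let x_1 = y, x_2 = y'. Then x_1' = x_2 and x_2' = -6x_1 - 7x_2.
A = [[0,1],[-6,-7]]; det(A-λI) = λ^2 + 7λ + 6.
Eigenvalues λ = -6, -1 with eigenvectors (1,-6), (1,-1).

y(t) = K_1e^(-6t) + K_2e^(-t)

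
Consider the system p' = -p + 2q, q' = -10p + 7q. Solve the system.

p(t) = -C_1e^(3t)sin(2t) + C_2e^(3t)cos(2t), q(t) = -2C_1e^(3t)sin(2t) - C_1e^(3t)cos(2t) - C_2e^(3t)sin(2t) + 2C_2e^(3t)cos(2t)

Coefficient matrix A = [[-1, 2], [-10, 7]].
Characteristic polynomial det(A - λI) = λ^2 - 6λ + 13 = 0.
Eigenvalues λ = 3 ± 2i (complex conjugate pair).
For λ=3+2i: an eigenvector is (0,-1) - i(-1,-2) = (0 + i, -1 + 2i).
A real fundamental pair from Re and Im of e^((3+2i)t)v: X_1 = e^(3t)(cos(2t)·(0,-1) + sin(2t)·(-1,-2)), X_2 = e^(3t)(sin(2t)·(0,-1) - cos(2t)·(-1,-2)).
General solution: C_1X_1 + C_2X_2.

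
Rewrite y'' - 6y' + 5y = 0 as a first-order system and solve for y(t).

Let x_1 = y, x_2 = y'. Then x_1' = x_2 and x_2' = -5x_1 + 6x_2.
A = [[0,1],[-5,6]]; det(A-λI) = λ^2 - 6λ + 5.
Eigenvalues λ = 5, 1 with eigenvectors (1,5), (1,1).

y(t) = c_1e^(5t) + c_2e^(t)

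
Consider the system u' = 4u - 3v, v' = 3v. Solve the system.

u(t) = 3K_1e^(3t) - K_2e^(4t), v(t) = K_1e^(3t)

Coefficient matrix A = [[4, -3], [0, 3]].
Characteristic polynomial det(A - λI) = λ^2 - 7λ + 12 = 0.
Eigenvalues λ = 3, 4.
For λ=3: (A-λI) row 1 is [1, -3], so an eigenvector is (3, 1).
For λ=4: (A-λI) row 1 is [0, -3], so an eigenvector is (-1, 0).
General solution: K_1e^(3t)(3,1) + K_2e^(4t)(-1,0).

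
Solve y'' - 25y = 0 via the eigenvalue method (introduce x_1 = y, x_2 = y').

y(t) = c_1e^(5t) + c_2e^(-5t)

Let x_1 = y, x_2 = y'. Then x_1' = x_2 and x_2' = 25x_1.
A = [[0,1],[25,0]]; det(A-λI) = λ^2 - 25.
Eigenvalues λ = 5, -5 with eigenvectors (1,5), (1,-5).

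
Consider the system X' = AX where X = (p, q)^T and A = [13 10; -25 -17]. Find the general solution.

p(t) = c_1e^(-2t)sin(5t) - c_1e^(-2t)cos(5t) - c_2e^(-2t)sin(5t) - c_2e^(-2t)cos(5t), q(t) = -c_1e^(-2t)sin(5t) + 2c_1e^(-2t)cos(5t) + 2c_2e^(-2t)sin(5t) + c_2e^(-2t)cos(5t)

Coefficient matrix A = [[13, 10], [-25, -17]].
Characteristic polynomial det(A - λI) = λ^2 + 4λ + 29 = 0.
Eigenvalues λ = -2 ± 5i (complex conjugate pair).
For λ=-2+5i: an eigenvector is (-1,2) - i(1,-1) = (-1 - i, 2 + i).
A real fundamental pair from Re and Im of e^((-2+5i)t)v: X_1 = e^(-2t)(cos(5t)·(-1,2) + sin(5t)·(1,-1)), X_2 = e^(-2t)(sin(5t)·(-1,2) - cos(5t)·(1,-1)).
General solution: c_1X_1 + c_2X_2.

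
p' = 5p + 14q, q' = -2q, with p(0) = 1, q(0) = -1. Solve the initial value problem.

Coefficient matrix A = [[5, 14], [0, -2]].
Characteristic polynomial det(A - λI) = λ^2 - 3λ - 10 = 0.
Eigenvalues λ = 5, -2.
For λ=5: (A-λI) row 1 is [0, 14], so an eigenvector is (1, 0).
For λ=-2: (A-λI) row 1 is [7, 14], so an eigenvector is (2, -1).
General solution: K_1e^(5t)(1,0) + K_2e^(-2t)(2,-1).
Applying p(0)=1, q(0)=-1 gives K_1=-1, K_2=1.

p(t) = -e^(5t) + 2e^(-2t), q(t) = -e^(-2t)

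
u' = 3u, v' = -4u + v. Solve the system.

Coefficient matrix A = [[3, 0], [-4, 1]].
Characteristic polynomial det(A - λI) = λ^2 - 4λ + 3 = 0.
Eigenvalues λ = 3, 1.
For λ=3: (A-λI) row 2 is [-4, -2], so an eigenvector is (1, -2).
For λ=1: (A-λI) row 1 is [2, 0], so an eigenvector is (0, -1).
General solution: c_1e^(3t)(1,-2) + c_2e^(t)(0,-1).

u(t) = c_1e^(3t), v(t) = -2c_1e^(3t) - c_2e^(t)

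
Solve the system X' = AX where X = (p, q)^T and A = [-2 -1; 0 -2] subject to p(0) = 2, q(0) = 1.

Coefficient matrix A = [[-2, -1], [0, -2]].
Characteristic polynomial det(A - λI) = λ^2 + 4λ + 4 = 0.
Single eigenvalue λ = -2 with algebraic multiplicity 2.
Eigenvector v = (-1,0); generalized eigenvector w with (A-λI)w=v is (-2,1).
General solution: e^(-2t)[K_1·v + K_2·(t·v + w)].
Applying p(0)=2, q(0)=1 gives K_1=-4, K_2=1.

p(t) = -te^(-2t) + 2e^(-2t), q(t) = e^(-2t)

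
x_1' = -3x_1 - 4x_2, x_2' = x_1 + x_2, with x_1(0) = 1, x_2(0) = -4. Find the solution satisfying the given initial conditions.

x_1(t) = 14te^(-t) + e^(-t), x_2(t) = -7te^(-t) - 4e^(-t)

Coefficient matrix A = [[-3, -4], [1, 1]].
Characteristic polynomial det(A - λI) = λ^2 + 2λ + 1 = 0.
Single eigenvalue λ = -1 with algebraic multiplicity 2.
Eigenvector v = (2,-1); generalized eigenvector w with (A-λI)w=v is (3,-2).
General solution: e^(-t)[K_1·v + K_2·(t·v + w)].
Applying x_1(0)=1, x_2(0)=-4 gives K_1=-10, K_2=7.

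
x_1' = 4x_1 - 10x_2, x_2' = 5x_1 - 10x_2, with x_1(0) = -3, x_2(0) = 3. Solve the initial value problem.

Coefficient matrix A = [[4, -10], [5, -10]].
Characteristic polynomial det(A - λI) = λ^2 + 6λ + 10 = 0.
Eigenvalues λ = -3 ± i (complex conjugate pair).
For λ=-3+i: an eigenvector is (3,2) - i(1,1) = (3 - i, 2 - i).
A real fundamental pair from Re and Im of e^((-3+i)t)v: X_1 = e^(-3t)(cos(t)·(3,2) + sin(t)·(1,1)), X_2 = e^(-3t)(sin(t)·(3,2) - cos(t)·(1,1)).
General solution: K_1X_1 + K_2X_2.
Applying x_1(0)=-3, x_2(0)=3 gives K_1=-6, K_2=-15.

x_1(t) = -51e^(-3t)sin(t) - 3e^(-3t)cos(t), x_2(t) = -36e^(-3t)sin(t) + 3e^(-3t)cos(t)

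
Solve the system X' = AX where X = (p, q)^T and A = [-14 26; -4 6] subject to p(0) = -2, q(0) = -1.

p(t) = -3e^(-4t)sin(2t) - 2e^(-4t)cos(2t), q(t) = -e^(-4t)sin(2t) - e^(-4t)cos(2t)

Coefficient matrix A = [[-14, 26], [-4, 6]].
Characteristic polynomial det(A - λI) = λ^2 + 8λ + 20 = 0.
Eigenvalues λ = -4 ± 2i (complex conjugate pair).
For λ=-4+2i: an eigenvector is (-3,-1) - i(2,1) = (-3 - 2i, -1 - i).
A real fundamental pair from Re and Im of e^((-4+2i)t)v: X_1 = e^(-4t)(cos(2t)·(-3,-1) + sin(2t)·(2,1)), X_2 = e^(-4t)(sin(2t)·(-3,-1) - cos(2t)·(2,1)).
General solution: c_1X_1 + c_2X_2.
Applying p(0)=-2, q(0)=-1 gives c_1=0, c_2=1.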